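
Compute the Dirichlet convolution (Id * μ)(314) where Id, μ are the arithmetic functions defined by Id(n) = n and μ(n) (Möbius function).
(Id * μ)(314) = 156

Divisors of 314: [1, 2, 157, 314]. For each d | 314:
  d = 1: Id(1) · μ(314/1) = 1 · 1 = 1
  d = 2: Id(2) · μ(314/2) = 2 · -1 = -2
  d = 157: Id(157) · μ(314/157) = 157 · -1 = -157
  d = 314: Id(314) · μ(314/314) = 314 · 1 = 314
Summing: (Id * μ)(314) = 1 + -2 + -157 + 314 = 156.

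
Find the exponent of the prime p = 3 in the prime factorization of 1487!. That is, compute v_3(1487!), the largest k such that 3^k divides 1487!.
v_3(1487!) = 741

Legendre's formula: v_p(n!) = Σ_{k ≥ 1} ⌊n / p^k⌋. For p = 3, n = 1487, the terms are:
  ⌊1487/3^1⌋ = ⌊1487/3⌋ = 495
  ⌊1487/3^2⌋ = ⌊1487/9⌋ = 165
  ⌊1487/3^3⌋ = ⌊1487/27⌋ = 55
  ⌊1487/3^4⌋ = ⌊1487/81⌋ = 18
  ⌊1487/3^5⌋ = ⌊1487/243⌋ = 6
  ⌊1487/3^6⌋ = ⌊1487/729⌋ = 2
(the next term ⌊1487/3^7⌋ = 0, terminating the sum). Summing: v_3(1487!) = 495 + 165 + 55 + 18 + 6 + 2 = 741.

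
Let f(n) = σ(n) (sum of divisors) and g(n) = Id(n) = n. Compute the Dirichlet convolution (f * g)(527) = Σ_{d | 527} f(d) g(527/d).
(σ * Id)(527) = 2205

Divisors of 527: [1, 17, 31, 527]. For each d | 527:
  d = 1: σ(1) · Id(527/1) = 1 · 527 = 527
  d = 17: σ(17) · Id(527/17) = 18 · 31 = 558
  d = 31: σ(31) · Id(527/31) = 32 · 17 = 544
  d = 527: σ(527) · Id(527/527) = 576 · 1 = 576
Summing: (σ * Id)(527) = 527 + 558 + 544 + 576 = 2205.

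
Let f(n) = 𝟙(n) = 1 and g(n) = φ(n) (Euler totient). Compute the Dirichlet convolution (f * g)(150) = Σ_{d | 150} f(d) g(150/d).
(𝟙 * φ)(150) = 150

Divisors of 150: [1, 2, 3, 5, 6, 10, 15, 25, 30, 50, 75, 150]. For each d | 150:
  d = 1: 𝟙(1) · φ(150/1) = 1 · 40 = 40
  d = 2: 𝟙(2) · φ(150/2) = 1 · 40 = 40
  d = 3: 𝟙(3) · φ(150/3) = 1 · 20 = 20
  d = 5: 𝟙(5) · φ(150/5) = 1 · 8 = 8
  d = 6: 𝟙(6) · φ(150/6) = 1 · 20 = 20
  d = 10: 𝟙(10) · φ(150/10) = 1 · 8 = 8
  d = 15: 𝟙(15) · φ(150/15) = 1 · 4 = 4
  d = 25: 𝟙(25) · φ(150/25) = 1 · 2 = 2
  d = 30: 𝟙(30) · φ(150/30) = 1 · 4 = 4
  d = 50: 𝟙(50) · φ(150/50) = 1 · 2 = 2
  d = 75: 𝟙(75) · φ(150/75) = 1 · 1 = 1
  d = 150: 𝟙(150) · φ(150/150) = 1 · 1 = 1
Summing: (𝟙 * φ)(150) = 40 + 40 + 20 + 8 + 20 + 8 + 4 + 2 + 4 + 2 + 1 + 1 = 150.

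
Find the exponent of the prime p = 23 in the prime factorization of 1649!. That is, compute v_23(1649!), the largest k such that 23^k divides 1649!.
v_23(1649!) = 74

Legendre's formula: v_p(n!) = Σ_{k ≥ 1} ⌊n / p^k⌋. For p = 23, n = 1649, the terms are:
  ⌊1649/23^1⌋ = ⌊1649/23⌋ = 71
  ⌊1649/23^2⌋ = ⌊1649/529⌋ = 3
(the next term ⌊1649/23^3⌋ = 0, terminating the sum). Summing: v_23(1649!) = 71 + 3 = 74.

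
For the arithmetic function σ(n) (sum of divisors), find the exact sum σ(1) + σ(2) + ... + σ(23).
Σ_{n ≤ 23} σ(n) = 431

Compute σ(n) for each 1 ≤ n ≤ 23: σ(1) = 1, σ(2) = 3, σ(3) = 4, σ(4) = 7, σ(5) = 6, σ(6) = 12, σ(7) = 8, σ(8) = 15, σ(9) = 13, σ(10) = 18, σ(11) = 12, σ(12) = 28, σ(13) = 14, σ(14) = 24, σ(15) = 24, σ(16) = 31, σ(17) = 18, σ(18) = 39, σ(19) = 20, σ(20) = 42, σ(21) = 32, σ(22) = 36, σ(23) = 24. Summing all 23 values: 431. (Average order: Σ_{n ≤ x} σ(n) ~ (π²/12) x². For x = 23, (π²/12)·23² ≈ 435.09.)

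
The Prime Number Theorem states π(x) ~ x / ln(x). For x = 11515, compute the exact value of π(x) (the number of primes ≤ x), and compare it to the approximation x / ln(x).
π(11515) = 1388;  x/ln(x) ≈ 1231.37;  relative error ≈ 11.28%.

Directly count primes up to 11515: π(11515) = 1388. The PNT approximation gives 11515/ln(11515) ≈ 11515/9.35141 ≈ 1231.37. Relative error (π(x) − x/ln(x)) / π(x) ≈ 11.28%; the approximation is known to undercount slightly (Li(x) is a better estimate).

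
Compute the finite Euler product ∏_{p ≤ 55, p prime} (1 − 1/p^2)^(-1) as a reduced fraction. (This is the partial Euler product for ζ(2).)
∏ = 35034630647548196605993834769/21373637931227167970033664000

The primes p ≤ 55 are [2, 3, 5, 7, 11, 13, 17, 19, 23, 29, 31, 37, 41, 43, 47, 53]. For each prime, (1 − 1/p^2)^(-1) = p^2 / (p^2 − 1). The product is (1 − 1/2^2)^(-1), (1 − 1/3^2)^(-1), (1 − 1/5^2)^(-1), (1 − 1/7^2)^(-1), (1 − 1/11^2)^(-1), (1 − 1/13^2)^(-1), (1 − 1/17^2)^(-1), (1 − 1/19^2)^(-1), (1 − 1/23^2)^(-1), (1 − 1/29^2)^(-1), (1 − 1/31^2)^(-1), (1 − 1/37^2)^(-1), (1 − 1/41^2)^(-1), (1 − 1/43^2)^(-1), (1 − 1/47^2)^(-1), (1 − 1/53^2)^(-1) = ∏ p^2 / (p^2 − 1) = 35034630647548196605993834769/21373637931227167970033664000.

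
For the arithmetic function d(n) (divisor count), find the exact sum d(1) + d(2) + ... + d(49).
Σ_{n ≤ 49} d(n) = 201

Compute d(n) for each 1 ≤ n ≤ 49: d(1) = 1, d(2) = 2, d(3) = 2, d(4) = 3, d(5) = 2, d(6) = 4, d(7) = 2, d(8) = 4, d(9) = 3, d(10) = 4, d(11) = 2, d(12) = 6, d(13) = 2, d(14) = 4, d(15) = 4, d(16) = 5, d(17) = 2, d(18) = 6, d(19) = 2, d(20) = 6, d(21) = 4, d(22) = 4, d(23) = 2, d(24) = 8, d(25) = 3, d(26) = 4, d(27) = 4, d(28) = 6, d(29) = 2, d(30) = 8, d(31) = 2, d(32) = 6, d(33) = 4, d(34) = 4, d(35) = 4, d(36) = 9, d(37) = 2, d(38) = 4, d(39) = 4, d(40) = 8, d(41) = 2, d(42) = 8, d(43) = 2, d(44) = 6, d(45) = 6, d(46) = 4, d(47) = 2, d(48) = 10, d(49) = 3. Summing all 49 values: 201. (Dirichlet's divisor formula: Σ_{n ≤ x} d(n) = x ln(x) + (2γ − 1) x + O(√x). For x = 49, the asymptotic estimate is ≈ 198.27.)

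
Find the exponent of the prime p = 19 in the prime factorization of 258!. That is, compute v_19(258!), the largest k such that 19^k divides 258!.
v_19(258!) = 13

Legendre's formula: v_p(n!) = Σ_{k ≥ 1} ⌊n / p^k⌋. For p = 19, n = 258, the terms are:
  ⌊258/19^1⌋ = ⌊258/19⌋ = 13
(the next term ⌊258/19^2⌋ = 0, terminating the sum). Summing: v_19(258!) = 13 = 13.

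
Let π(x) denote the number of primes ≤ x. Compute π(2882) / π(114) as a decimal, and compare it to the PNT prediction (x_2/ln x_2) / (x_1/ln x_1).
π(2882)/π(114) = 417/30 ≈ 13.9000;  PNT prediction ≈ 15.0302.

π(114) = 30 and π(2882) = 417, so π(2882)/π(114) ≈ 13.9000. The PNT-predicted ratio is (2882/ln(2882)) / (114/ln(114)) ≈ 15.0302. The two agree to within a few percent, as expected.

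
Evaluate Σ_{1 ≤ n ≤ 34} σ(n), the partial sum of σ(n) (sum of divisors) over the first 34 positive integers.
Σ_{n ≤ 34} σ(n) = 959

Compute σ(n) for each 1 ≤ n ≤ 34: σ(1) = 1, σ(2) = 3, σ(3) = 4, σ(4) = 7, σ(5) = 6, σ(6) = 12, σ(7) = 8, σ(8) = 15, σ(9) = 13, σ(10) = 18, σ(11) = 12, σ(12) = 28, σ(13) = 14, σ(14) = 24, σ(15) = 24, σ(16) = 31, σ(17) = 18, σ(18) = 39, σ(19) = 20, σ(20) = 42, σ(21) = 32, σ(22) = 36, σ(23) = 24, σ(24) = 60, σ(25) = 31, σ(26) = 42, σ(27) = 40, σ(28) = 56, σ(29) = 30, σ(30) = 72, σ(31) = 32, σ(32) = 63, σ(33) = 48, σ(34) = 54. Summing all 34 values: 959. (Average order: Σ_{n ≤ x} σ(n) ~ (π²/12) x². For x = 34, (π²/12)·34² ≈ 950.77.)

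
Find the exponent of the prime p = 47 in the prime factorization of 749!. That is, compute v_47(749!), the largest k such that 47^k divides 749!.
v_47(749!) = 15

Legendre's formula: v_p(n!) = Σ_{k ≥ 1} ⌊n / p^k⌋. For p = 47, n = 749, the terms are:
  ⌊749/47^1⌋ = ⌊749/47⌋ = 15
(the next term ⌊749/47^2⌋ = 0, terminating the sum). Summing: v_47(749!) = 15 = 15.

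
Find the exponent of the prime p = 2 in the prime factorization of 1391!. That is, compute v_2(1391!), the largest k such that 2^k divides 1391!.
v_2(1391!) = 1383

Legendre's formula: v_p(n!) = Σ_{k ≥ 1} ⌊n / p^k⌋. For p = 2, n = 1391, the terms are:
  ⌊1391/2^1⌋ = ⌊1391/2⌋ = 695
  ⌊1391/2^2⌋ = ⌊1391/4⌋ = 347
  ⌊1391/2^3⌋ = ⌊1391/8⌋ = 173
  ⌊1391/2^4⌋ = ⌊1391/16⌋ = 86
  ⌊1391/2^5⌋ = ⌊1391/32⌋ = 43
  ⌊1391/2^6⌋ = ⌊1391/64⌋ = 21
  ⌊1391/2^7⌋ = ⌊1391/128⌋ = 10
  ⌊1391/2^8⌋ = ⌊1391/256⌋ = 5
  ⌊1391/2^9⌋ = ⌊1391/512⌋ = 2
  ⌊1391/2^10⌋ = ⌊1391/1024⌋ = 1
(the next term ⌊1391/2^11⌋ = 0, terminating the sum). Summing: v_2(1391!) = 695 + 347 + 173 + 86 + 43 + 21 + 10 + 5 + 2 + 1 = 1383.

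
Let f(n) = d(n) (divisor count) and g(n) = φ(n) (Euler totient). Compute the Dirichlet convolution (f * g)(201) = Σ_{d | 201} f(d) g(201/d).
(d * φ)(201) = 272

Divisors of 201: [1, 3, 67, 201]. For each d | 201:
  d = 1: d(1) · φ(201/1) = 1 · 132 = 132
  d = 3: d(3) · φ(201/3) = 2 · 66 = 132
  d = 67: d(67) · φ(201/67) = 2 · 2 = 4
  d = 201: d(201) · φ(201/201) = 4 · 1 = 4
Summing: (d * φ)(201) = 132 + 132 + 4 + 4 = 272.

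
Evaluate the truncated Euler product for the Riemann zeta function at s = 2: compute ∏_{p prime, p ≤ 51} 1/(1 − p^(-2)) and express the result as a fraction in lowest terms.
∏ = 162139622078364740433577733/98952027459385036898304000

The primes p ≤ 51 are [2, 3, 5, 7, 11, 13, 17, 19, 23, 29, 31, 37, 41, 43, 47]. For each prime, (1 − 1/p^2)^(-1) = p^2 / (p^2 − 1). The product is (1 − 1/2^2)^(-1), (1 − 1/3^2)^(-1), (1 − 1/5^2)^(-1), (1 − 1/7^2)^(-1), (1 − 1/11^2)^(-1), (1 − 1/13^2)^(-1), (1 − 1/17^2)^(-1), (1 − 1/19^2)^(-1), (1 − 1/23^2)^(-1), (1 − 1/29^2)^(-1), (1 − 1/31^2)^(-1), (1 − 1/37^2)^(-1), (1 − 1/41^2)^(-1), (1 − 1/43^2)^(-1), (1 − 1/47^2)^(-1) = ∏ p^2 / (p^2 − 1) = 162139622078364740433577733/98952027459385036898304000.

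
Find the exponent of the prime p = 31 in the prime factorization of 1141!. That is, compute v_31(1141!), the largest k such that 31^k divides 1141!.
v_31(1141!) = 37

Legendre's formula: v_p(n!) = Σ_{k ≥ 1} ⌊n / p^k⌋. For p = 31, n = 1141, the terms are:
  ⌊1141/31^1⌋ = ⌊1141/31⌋ = 36
  ⌊1141/31^2⌋ = ⌊1141/961⌋ = 1
(the next term ⌊1141/31^3⌋ = 0, terminating the sum). Summing: v_31(1141!) = 36 + 1 = 37.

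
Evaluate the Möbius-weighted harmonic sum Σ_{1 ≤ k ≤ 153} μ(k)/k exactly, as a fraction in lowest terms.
Σ μ(k)/k = 498553581288971583508015817946071430122138094746515981177/75106511663943725776296745409664000450228387787452181363970

Values of μ(k) for 1 ≤ k ≤ 153: μ(1) = 1, μ(2) = -1, μ(3) = -1, μ(5) = -1, μ(6) = 1, μ(7) = -1, μ(10) = 1, μ(11) = -1, μ(13) = -1, μ(14) = 1, μ(15) = 1, μ(17) = -1, μ(19) = -1, μ(21) = 1, μ(22) = 1, μ(23) = -1, μ(26) = 1, μ(29) = -1, μ(30) = -1, μ(31) = -1, μ(33) = 1, μ(34) = 1, μ(35) = 1, μ(37) = -1, μ(38) = 1, μ(39) = 1, μ(41) = -1, μ(42) = -1, μ(43) = -1, μ(46) = 1, μ(47) = -1, μ(51) = 1, μ(53) = -1, μ(55) = 1, μ(57) = 1, μ(58) = 1, μ(59) = -1, μ(61) = -1, μ(62) = 1, μ(65) = 1, μ(66) = -1, μ(67) = -1, μ(69) = 1, μ(70) = -1, μ(71) = -1, μ(73) = -1, μ(74) = 1, μ(77) = 1, μ(78) = -1, μ(79) = -1, μ(82) = 1, μ(83) = -1, μ(85) = 1, μ(86) = 1, μ(87) = 1, μ(89) = -1, μ(91) = 1, μ(93) = 1, μ(94) = 1, μ(95) = 1, μ(97) = -1, μ(101) = -1, μ(102) = -1, μ(103) = -1, μ(105) = -1, μ(106) = 1, μ(107) = -1, μ(109) = -1, μ(110) = -1, μ(111) = 1, μ(113) = -1, μ(114) = -1, μ(115) = 1, μ(118) = 1, μ(119) = 1, μ(122) = 1, μ(123) = 1, μ(127) = -1, μ(129) = 1, μ(130) = -1, μ(131) = -1, μ(133) = 1, μ(134) = 1, μ(137) = -1, μ(138) = -1, μ(139) = -1, μ(141) = 1, μ(142) = 1, μ(143) = 1, μ(145) = 1, μ(146) = 1, μ(149) = -1, μ(151) = -1, with μ = 0 on non-squarefree integers. Summing μ(k)/k for k where μ(k) ≠ 0 gives 498553581288971583508015817946071430122138094746515981177/75106511663943725776296745409664000450228387787452181363970 ≈ 0.0066. (PNT ⟺ this sum → 0 as n → ∞.)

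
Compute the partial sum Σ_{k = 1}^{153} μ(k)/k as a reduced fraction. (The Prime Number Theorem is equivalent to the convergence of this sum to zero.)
Σ μ(k)/k = 498553581288971583508015817946071430122138094746515981177/75106511663943725776296745409664000450228387787452181363970

Values of μ(k) for 1 ≤ k ≤ 153: μ(1) = 1, μ(2) = -1, μ(3) = -1, μ(5) = -1, μ(6) = 1, μ(7) = -1, μ(10) = 1, μ(11) = -1, μ(13) = -1, μ(14) = 1, μ(15) = 1, μ(17) = -1, μ(19) = -1, μ(21) = 1, μ(22) = 1, μ(23) = -1, μ(26) = 1, μ(29) = -1, μ(30) = -1, μ(31) = -1, μ(33) = 1, μ(34) = 1, μ(35) = 1, μ(37) = -1, μ(38) = 1, μ(39) = 1, μ(41) = -1, μ(42) = -1, μ(43) = -1, μ(46) = 1, μ(47) = -1, μ(51) = 1, μ(53) = -1, μ(55) = 1, μ(57) = 1, μ(58) = 1, μ(59) = -1, μ(61) = -1, μ(62) = 1, μ(65) = 1, μ(66) = -1, μ(67) = -1, μ(69) = 1, μ(70) = -1, μ(71) = -1, μ(73) = -1, μ(74) = 1, μ(77) = 1, μ(78) = -1, μ(79) = -1, μ(82) = 1, μ(83) = -1, μ(85) = 1, μ(86) = 1, μ(87) = 1, μ(89) = -1, μ(91) = 1, μ(93) = 1, μ(94) = 1, μ(95) = 1, μ(97) = -1, μ(101) = -1, μ(102) = -1, μ(103) = -1, μ(105) = -1, μ(106) = 1, μ(107) = -1, μ(109) = -1, μ(110) = -1, μ(111) = 1, μ(113) = -1, μ(114) = -1, μ(115) = 1, μ(118) = 1, μ(119) = 1, μ(122) = 1, μ(123) = 1, μ(127) = -1, μ(129) = 1, μ(130) = -1, μ(131) = -1, μ(133) = 1, μ(134) = 1, μ(137) = -1, μ(138) = -1, μ(139) = -1, μ(141) = 1, μ(142) = 1, μ(143) = 1, μ(145) = 1, μ(146) = 1, μ(149) = -1, μ(151) = -1, with μ = 0 on non-squarefree integers. Summing μ(k)/k for k where μ(k) ≠ 0 gives 498553581288971583508015817946071430122138094746515981177/75106511663943725776296745409664000450228387787452181363970 ≈ 0.0066. (PNT ⟺ this sum → 0 as n → ∞.)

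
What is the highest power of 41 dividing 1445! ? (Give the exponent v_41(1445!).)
v_41(1445!) = 35

Legendre's formula: v_p(n!) = Σ_{k ≥ 1} ⌊n / p^k⌋. For p = 41, n = 1445, the terms are:
  ⌊1445/41^1⌋ = ⌊1445/41⌋ = 35
(the next term ⌊1445/41^2⌋ = 0, terminating the sum). Summing: v_41(1445!) = 35 = 35.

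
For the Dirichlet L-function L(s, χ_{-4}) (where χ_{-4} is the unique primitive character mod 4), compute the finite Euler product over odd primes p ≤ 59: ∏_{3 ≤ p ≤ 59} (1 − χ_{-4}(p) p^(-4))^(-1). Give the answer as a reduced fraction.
∏ = 183445748413257490575399266073534557279290897400455519407927913/185496494900685179853577258476392044643206802826790649934643200

The odd primes p ≤ 59 are [3, 5, 7, 11, 13, 17, 19, 23, 29, 31, 37, 41, 43, 47, 53, 59]. For each, χ(p) = 1 if p ≡ 1 mod 4, χ(p) = −1 if p ≡ 3 mod 4. Taking (1 − χ(p)/p^4)^(-1) = p^4/(p^4 − χ(p)): (1 − (-1)/3^4)^(-1) · (1 − (1)/5^4)^(-1) · (1 − (-1)/7^4)^(-1) · (1 − (-1)/11^4)^(-1) · (1 − (1)/13^4)^(-1) · (1 − (1)/17^4)^(-1) · (1 − (-1)/19^4)^(-1) · (1 − (-1)/23^4)^(-1) · (1 − (1)/29^4)^(-1) · (1 − (-1)/31^4)^(-1) · (1 − (1)/37^4)^(-1) · (1 − (1)/41^4)^(-1) · (1 − (-1)/43^4)^(-1) · (1 − (-1)/47^4)^(-1) · (1 − (1)/53^4)^(-1) · (1 − (-1)/59^4)^(-1) = 183445748413257490575399266073534557279290897400455519407927913/185496494900685179853577258476392044643206802826790649934643200.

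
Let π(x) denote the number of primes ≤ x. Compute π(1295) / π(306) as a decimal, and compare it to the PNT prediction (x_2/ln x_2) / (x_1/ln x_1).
π(1295)/π(306) = 210/62 ≈ 3.3871;  PNT prediction ≈ 3.3801.

π(306) = 62 and π(1295) = 210, so π(1295)/π(306) ≈ 3.3871. The PNT-predicted ratio is (1295/ln(1295)) / (306/ln(306)) ≈ 3.3801. The two agree to within a few percent, as expected.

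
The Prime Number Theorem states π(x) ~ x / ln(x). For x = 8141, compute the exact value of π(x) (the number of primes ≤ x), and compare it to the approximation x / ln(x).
π(8141) = 1022;  x/ln(x) ≈ 904.09;  relative error ≈ 11.54%.

Directly count primes up to 8141: π(8141) = 1022. The PNT approximation gives 8141/ln(8141) ≈ 8141/9.00467 ≈ 904.09. Relative error (π(x) − x/ln(x)) / π(x) ≈ 11.54%; the approximation is known to undercount slightly (Li(x) is a better estimate).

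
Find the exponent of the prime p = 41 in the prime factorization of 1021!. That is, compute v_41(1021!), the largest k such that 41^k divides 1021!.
v_41(1021!) = 24

Legendre's formula: v_p(n!) = Σ_{k ≥ 1} ⌊n / p^k⌋. For p = 41, n = 1021, the terms are:
  ⌊1021/41^1⌋ = ⌊1021/41⌋ = 24
(the next term ⌊1021/41^2⌋ = 0, terminating the sum). Summing: v_41(1021!) = 24 = 24.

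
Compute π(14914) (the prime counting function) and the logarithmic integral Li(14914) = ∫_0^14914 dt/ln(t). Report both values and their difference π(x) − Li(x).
π(14914) = 1746;  Li(14914) ≈ 1767.68;  π(x) − Li(x) ≈ -21.68.

Direct count of primes ≤ 14914 gives π(14914) = 1746. Numerical evaluation of the logarithmic integral gives Li(14914) ≈ 1767.68. The difference π(x) − Li(x) ≈ -21.68 is typically negative for small/moderate x (Li(x) overestimates), though Littlewood's theorem shows this sign changes infinitely often.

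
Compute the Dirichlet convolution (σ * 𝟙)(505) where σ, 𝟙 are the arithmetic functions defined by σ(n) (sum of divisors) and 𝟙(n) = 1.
(σ * 𝟙)(505) = 721

Divisors of 505: [1, 5, 101, 505]. For each d | 505:
  d = 1: σ(1) · 𝟙(505/1) = 1 · 1 = 1
  d = 5: σ(5) · 𝟙(505/5) = 6 · 1 = 6
  d = 101: σ(101) · 𝟙(505/101) = 102 · 1 = 102
  d = 505: σ(505) · 𝟙(505/505) = 612 · 1 = 612
Summing: (σ * 𝟙)(505) = 1 + 6 + 102 + 612 = 721.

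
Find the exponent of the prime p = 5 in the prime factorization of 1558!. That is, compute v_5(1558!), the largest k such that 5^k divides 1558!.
v_5(1558!) = 387

Legendre's formula: v_p(n!) = Σ_{k ≥ 1} ⌊n / p^k⌋. For p = 5, n = 1558, the terms are:
  ⌊1558/5^1⌋ = ⌊1558/5⌋ = 311
  ⌊1558/5^2⌋ = ⌊1558/25⌋ = 62
  ⌊1558/5^3⌋ = ⌊1558/125⌋ = 12
  ⌊1558/5^4⌋ = ⌊1558/625⌋ = 2
(the next term ⌊1558/5^5⌋ = 0, terminating the sum). Summing: v_5(1558!) = 311 + 62 + 12 + 2 = 387.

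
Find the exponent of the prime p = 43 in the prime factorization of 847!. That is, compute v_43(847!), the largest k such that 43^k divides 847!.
v_43(847!) = 19

Legendre's formula: v_p(n!) = Σ_{k ≥ 1} ⌊n / p^k⌋. For p = 43, n = 847, the terms are:
  ⌊847/43^1⌋ = ⌊847/43⌋ = 19
(the next term ⌊847/43^2⌋ = 0, terminating the sum). Summing: v_43(847!) = 19 = 19.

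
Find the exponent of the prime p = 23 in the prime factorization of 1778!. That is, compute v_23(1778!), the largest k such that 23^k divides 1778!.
v_23(1778!) = 80

Legendre's formula: v_p(n!) = Σ_{k ≥ 1} ⌊n / p^k⌋. For p = 23, n = 1778, the terms are:
  ⌊1778/23^1⌋ = ⌊1778/23⌋ = 77
  ⌊1778/23^2⌋ = ⌊1778/529⌋ = 3
(the next term ⌊1778/23^3⌋ = 0, terminating the sum). Summing: v_23(1778!) = 77 + 3 = 80.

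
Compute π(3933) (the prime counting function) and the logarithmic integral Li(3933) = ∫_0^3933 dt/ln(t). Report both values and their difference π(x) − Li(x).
π(3933) = 546;  Li(3933) ≈ 557.28;  π(x) − Li(x) ≈ -11.28.

Direct count of primes ≤ 3933 gives π(3933) = 546. Numerical evaluation of the logarithmic integral gives Li(3933) ≈ 557.28. The difference π(x) − Li(x) ≈ -11.28 is typically negative for small/moderate x (Li(x) overestimates), though Littlewood's theorem shows this sign changes infinitely often.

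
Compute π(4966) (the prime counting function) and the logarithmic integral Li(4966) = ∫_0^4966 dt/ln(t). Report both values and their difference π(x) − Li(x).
π(4966) = 663;  Li(4966) ≈ 680.29;  π(x) − Li(x) ≈ -17.29.

Direct count of primes ≤ 4966 gives π(4966) = 663. Numerical evaluation of the logarithmic integral gives Li(4966) ≈ 680.29. The difference π(x) − Li(x) ≈ -17.29 is typically negative for small/moderate x (Li(x) overestimates), though Littlewood's theorem shows this sign changes infinitely often.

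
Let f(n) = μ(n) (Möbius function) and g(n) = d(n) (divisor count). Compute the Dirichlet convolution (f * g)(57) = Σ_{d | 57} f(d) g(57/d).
(μ * d)(57) = 1

Divisors of 57: [1, 3, 19, 57]. For each d | 57:
  d = 1: μ(1) · d(57/1) = 1 · 4 = 4
  d = 3: μ(3) · d(57/3) = -1 · 2 = -2
  d = 19: μ(19) · d(57/19) = -1 · 2 = -2
  d = 57: μ(57) · d(57/57) = 1 · 1 = 1
Summing: (μ * d)(57) = 4 + -2 + -2 + 1 = 1.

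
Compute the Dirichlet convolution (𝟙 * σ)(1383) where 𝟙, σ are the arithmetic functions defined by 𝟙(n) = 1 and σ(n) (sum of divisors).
(𝟙 * σ)(1383) = 2315

Divisors of 1383: [1, 3, 461, 1383]. For each d | 1383:
  d = 1: 𝟙(1) · σ(1383/1) = 1 · 1848 = 1848
  d = 3: 𝟙(3) · σ(1383/3) = 1 · 462 = 462
  d = 461: 𝟙(461) · σ(1383/461) = 1 · 4 = 4
  d = 1383: 𝟙(1383) · σ(1383/1383) = 1 · 1 = 1
Summing: (𝟙 * σ)(1383) = 1848 + 462 + 4 + 1 = 2315.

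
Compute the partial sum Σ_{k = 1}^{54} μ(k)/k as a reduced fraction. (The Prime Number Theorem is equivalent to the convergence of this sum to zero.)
Σ μ(k)/k = -214765271462202733/10863052825730014910

Values of μ(k) for 1 ≤ k ≤ 54: μ(1) = 1, μ(2) = -1, μ(3) = -1, μ(5) = -1, μ(6) = 1, μ(7) = -1, μ(10) = 1, μ(11) = -1, μ(13) = -1, μ(14) = 1, μ(15) = 1, μ(17) = -1, μ(19) = -1, μ(21) = 1, μ(22) = 1, μ(23) = -1, μ(26) = 1, μ(29) = -1, μ(30) = -1, μ(31) = -1, μ(33) = 1, μ(34) = 1, μ(35) = 1, μ(37) = -1, μ(38) = 1, μ(39) = 1, μ(41) = -1, μ(42) = -1, μ(43) = -1, μ(46) = 1, μ(47) = -1, μ(51) = 1, μ(53) = -1, with μ = 0 on non-squarefree integers. Summing μ(k)/k for k where μ(k) ≠ 0 gives -214765271462202733/10863052825730014910 ≈ -0.0198. (PNT ⟺ this sum → 0 as n → ∞.)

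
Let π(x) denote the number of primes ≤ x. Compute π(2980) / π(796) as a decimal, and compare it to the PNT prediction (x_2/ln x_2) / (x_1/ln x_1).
π(2980)/π(796) = 429/138 ≈ 3.1087;  PNT prediction ≈ 3.1259.

π(796) = 138 and π(2980) = 429, so π(2980)/π(796) ≈ 3.1087. The PNT-predicted ratio is (2980/ln(2980)) / (796/ln(796)) ≈ 3.1259. The two agree to within a few percent, as expected.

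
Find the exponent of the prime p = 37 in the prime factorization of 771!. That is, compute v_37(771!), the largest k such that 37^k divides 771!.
v_37(771!) = 20

Legendre's formula: v_p(n!) = Σ_{k ≥ 1} ⌊n / p^k⌋. For p = 37, n = 771, the terms are:
  ⌊771/37^1⌋ = ⌊771/37⌋ = 20
(the next term ⌊771/37^2⌋ = 0, terminating the sum). Summing: v_37(771!) = 20 = 20.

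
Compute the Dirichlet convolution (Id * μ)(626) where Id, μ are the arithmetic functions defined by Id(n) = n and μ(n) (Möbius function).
(Id * μ)(626) = 312

Divisors of 626: [1, 2, 313, 626]. For each d | 626:
  d = 1: Id(1) · μ(626/1) = 1 · 1 = 1
  d = 2: Id(2) · μ(626/2) = 2 · -1 = -2
  d = 313: Id(313) · μ(626/313) = 313 · -1 = -313
  d = 626: Id(626) · μ(626/626) = 626 · 1 = 626
Summing: (Id * μ)(626) = 1 + -2 + -313 + 626 = 312.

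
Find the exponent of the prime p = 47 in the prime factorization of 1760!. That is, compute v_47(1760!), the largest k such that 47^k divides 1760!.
v_47(1760!) = 37

Legendre's formula: v_p(n!) = Σ_{k ≥ 1} ⌊n / p^k⌋. For p = 47, n = 1760, the terms are:
  ⌊1760/47^1⌋ = ⌊1760/47⌋ = 37
(the next term ⌊1760/47^2⌋ = 0, terminating the sum). Summing: v_47(1760!) = 37 = 37.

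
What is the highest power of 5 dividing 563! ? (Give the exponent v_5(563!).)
v_5(563!) = 138

Legendre's formula: v_p(n!) = Σ_{k ≥ 1} ⌊n / p^k⌋. For p = 5, n = 563, the terms are:
  ⌊563/5^1⌋ = ⌊563/5⌋ = 112
  ⌊563/5^2⌋ = ⌊563/25⌋ = 22
  ⌊563/5^3⌋ = ⌊563/125⌋ = 4
(the next term ⌊563/5^4⌋ = 0, terminating the sum). Summing: v_5(563!) = 112 + 22 + 4 = 138.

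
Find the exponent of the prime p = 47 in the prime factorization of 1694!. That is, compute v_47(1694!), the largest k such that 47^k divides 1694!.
v_47(1694!) = 36

Legendre's formula: v_p(n!) = Σ_{k ≥ 1} ⌊n / p^k⌋. For p = 47, n = 1694, the terms are:
  ⌊1694/47^1⌋ = ⌊1694/47⌋ = 36
(the next term ⌊1694/47^2⌋ = 0, terminating the sum). Summing: v_47(1694!) = 36 = 36.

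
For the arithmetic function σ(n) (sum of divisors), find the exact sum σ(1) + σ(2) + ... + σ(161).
Σ_{n ≤ 161} σ(n) = 21346

Compute σ(n) for each 1 ≤ n ≤ 161: σ(1) = 1, σ(2) = 3, σ(3) = 4, σ(4) = 7, σ(5) = 6, σ(6) = 12, σ(7) = 8, σ(8) = 15, σ(9) = 13, σ(10) = 18, σ(11) = 12, σ(12) = 28, σ(13) = 14, σ(14) = 24, σ(15) = 24, σ(16) = 31, σ(17) = 18, σ(18) = 39, σ(19) = 20, σ(20) = 42, σ(21) = 32, σ(22) = 36, σ(23) = 24, σ(24) = 60, σ(25) = 31, σ(26) = 42, σ(27) = 40, σ(28) = 56, σ(29) = 30, σ(30) = 72, σ(31) = 32, σ(32) = 63, σ(33) = 48, σ(34) = 54, σ(35) = 48, σ(36) = 91, σ(37) = 38, σ(38) = 60, σ(39) = 56, σ(40) = 90, σ(41) = 42, σ(42) = 96, σ(43) = 44, σ(44) = 84, σ(45) = 78, σ(46) = 72, σ(47) = 48, σ(48) = 124, σ(49) = 57, σ(50) = 93, σ(51) = 72, σ(52) = 98, σ(53) = 54, σ(54) = 120, σ(55) = 72, σ(56) = 120, σ(57) = 80, σ(58) = 90, σ(59) = 60, σ(60) = 168, σ(61) = 62, σ(62) = 96, σ(63) = 104, σ(64) = 127, σ(65) = 84, σ(66) = 144, σ(67) = 68, σ(68) = 126, σ(69) = 96, σ(70) = 144, σ(71) = 72, σ(72) = 195, σ(73) = 74, σ(74) = 114, σ(75) = 124, σ(76) = 140, σ(77) = 96, σ(78) = 168, σ(79) = 80, σ(80) = 186, σ(81) = 121, σ(82) = 126, σ(83) = 84, σ(84) = 224, σ(85) = 108, σ(86) = 132, σ(87) = 120, σ(88) = 180, σ(89) = 90, σ(90) = 234, σ(91) = 112, σ(92) = 168, σ(93) = 128, σ(94) = 144, σ(95) = 120, σ(96) = 252, σ(97) = 98, σ(98) = 171, σ(99) = 156, σ(100) = 217, σ(101) = 102, σ(102) = 216, σ(103) = 104, σ(104) = 210, σ(105) = 192, σ(106) = 162, σ(107) = 108, σ(108) = 280, σ(109) = 110, σ(110) = 216, σ(111) = 152, σ(112) = 248, σ(113) = 114, σ(114) = 240, σ(115) = 144, σ(116) = 210, σ(117) = 182, σ(118) = 180, σ(119) = 144, σ(120) = 360, σ(121) = 133, σ(122) = 186, σ(123) = 168, σ(124) = 224, σ(125) = 156, σ(126) = 312, σ(127) = 128, σ(128) = 255, σ(129) = 176, σ(130) = 252, σ(131) = 132, σ(132) = 336, σ(133) = 160, σ(134) = 204, σ(135) = 240, σ(136) = 270, σ(137) = 138, σ(138) = 288, σ(139) = 140, σ(140) = 336, σ(141) = 192, σ(142) = 216, σ(143) = 168, σ(144) = 403, σ(145) = 180, σ(146) = 222, σ(147) = 228, σ(148) = 266, σ(149) = 150, σ(150) = 372, σ(151) = 152, σ(152) = 300, σ(153) = 234, σ(154) = 288, σ(155) = 192, σ(156) = 392, σ(157) = 158, σ(158) = 240, σ(159) = 216, σ(160) = 378, σ(161) = 192. Summing all 161 values: 21346. (Average order: Σ_{n ≤ x} σ(n) ~ (π²/12) x². For x = 161, (π²/12)·161² ≈ 21319.17.)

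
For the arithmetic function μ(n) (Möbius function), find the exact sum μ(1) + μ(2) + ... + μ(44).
Σ_{n ≤ 44} μ(n) = -3

Compute μ(n) for each 1 ≤ n ≤ 44: μ(1) = 1, μ(2) = -1, μ(3) = -1, μ(4) = 0, μ(5) = -1, μ(6) = 1, μ(7) = -1, μ(8) = 0, μ(9) = 0, μ(10) = 1, μ(11) = -1, μ(12) = 0, μ(13) = -1, μ(14) = 1, μ(15) = 1, μ(16) = 0, μ(17) = -1, μ(18) = 0, μ(19) = -1, μ(20) = 0, μ(21) = 1, μ(22) = 1, μ(23) = -1, μ(24) = 0, μ(25) = 0, μ(26) = 1, μ(27) = 0, μ(28) = 0, μ(29) = -1, μ(30) = -1, μ(31) = -1, μ(32) = 0, μ(33) = 1, μ(34) = 1, μ(35) = 1, μ(36) = 0, μ(37) = -1, μ(38) = 1, μ(39) = 1, μ(40) = 0, μ(41) = -1, μ(42) = -1, μ(43) = -1, μ(44) = 0. Summing all 44 values: -3. (Mertens function M(x) = Σ_{n ≤ x} μ(n); on average M(x) should be small (PNT ⟺ M(x) = o(x)).)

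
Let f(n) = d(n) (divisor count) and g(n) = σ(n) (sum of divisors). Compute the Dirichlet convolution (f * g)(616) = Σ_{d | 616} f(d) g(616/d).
(d * σ)(616) = 5880

Divisors of 616: [1, 2, 4, 7, 8, 11, 14, 22, 28, 44, 56, 77, 88, 154, 308, 616]. For each d | 616:
  d = 1: d(1) · σ(616/1) = 1 · 1440 = 1440
  d = 2: d(2) · σ(616/2) = 2 · 672 = 1344
  d = 4: d(4) · σ(616/4) = 3 · 288 = 864
  d = 7: d(7) · σ(616/7) = 2 · 180 = 360
  d = 8: d(8) · σ(616/8) = 4 · 96 = 384
  d = 11: d(11) · σ(616/11) = 2 · 120 = 240
  d = 14: d(14) · σ(616/14) = 4 · 84 = 336
  d = 22: d(22) · σ(616/22) = 4 · 56 = 224
  d = 28: d(28) · σ(616/28) = 6 · 36 = 216
  d = 44: d(44) · σ(616/44) = 6 · 24 = 144
  d = 56: d(56) · σ(616/56) = 8 · 12 = 96
  d = 77: d(77) · σ(616/77) = 4 · 15 = 60
  d = 88: d(88) · σ(616/88) = 8 · 8 = 64
  d = 154: d(154) · σ(616/154) = 8 · 7 = 56
  d = 308: d(308) · σ(616/308) = 12 · 3 = 36
  d = 616: d(616) · σ(616/616) = 16 · 1 = 16
Summing: (d * σ)(616) = 1440 + 1344 + 864 + 360 + 384 + 240 + 336 + 224 + 216 + 144 + 96 + 60 + 64 + 56 + 36 + 16 = 5880.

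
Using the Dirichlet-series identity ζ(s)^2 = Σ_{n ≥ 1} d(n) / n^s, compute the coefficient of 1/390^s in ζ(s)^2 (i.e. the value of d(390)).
d(390) = 16

ζ(s)^2 = (Σ 1/m^s)(Σ 1/k^s). The coefficient of 1/n^s in the product is the number of ordered pairs (m, k) with mk = n, which equals d(n). For n = 390, divisors are [1, 2, 3, 5, 6, 10, 13, 15, 26, 30, 39, 65, 78, 130, 195, 390], so d(390) = 16.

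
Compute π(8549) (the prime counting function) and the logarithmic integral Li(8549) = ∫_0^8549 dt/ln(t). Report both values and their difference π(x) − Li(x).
π(8549) = 1066;  Li(8549) ≈ 1087.28;  π(x) − Li(x) ≈ -21.28.

Direct count of primes ≤ 8549 gives π(8549) = 1066. Numerical evaluation of the logarithmic integral gives Li(8549) ≈ 1087.28. The difference π(x) − Li(x) ≈ -21.28 is typically negative for small/moderate x (Li(x) overestimates), though Littlewood's theorem shows this sign changes infinitely often.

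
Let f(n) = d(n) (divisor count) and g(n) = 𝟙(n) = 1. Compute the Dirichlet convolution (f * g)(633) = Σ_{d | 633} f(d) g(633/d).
(d * 𝟙)(633) = 9

Divisors of 633: [1, 3, 211, 633]. For each d | 633:
  d = 1: d(1) · 𝟙(633/1) = 1 · 1 = 1
  d = 3: d(3) · 𝟙(633/3) = 2 · 1 = 2
  d = 211: d(211) · 𝟙(633/211) = 2 · 1 = 2
  d = 633: d(633) · 𝟙(633/633) = 4 · 1 = 4
Summing: (d * 𝟙)(633) = 1 + 2 + 2 + 4 = 9.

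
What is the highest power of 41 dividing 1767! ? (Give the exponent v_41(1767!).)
v_41(1767!) = 44

Legendre's formula: v_p(n!) = Σ_{k ≥ 1} ⌊n / p^k⌋. For p = 41, n = 1767, the terms are:
  ⌊1767/41^1⌋ = ⌊1767/41⌋ = 43
  ⌊1767/41^2⌋ = ⌊1767/1681⌋ = 1
(the next term ⌊1767/41^3⌋ = 0, terminating the sum). Summing: v_41(1767!) = 43 + 1 = 44.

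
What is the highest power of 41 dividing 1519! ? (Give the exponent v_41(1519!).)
v_41(1519!) = 37

Legendre's formula: v_p(n!) = Σ_{k ≥ 1} ⌊n / p^k⌋. For p = 41, n = 1519, the terms are:
  ⌊1519/41^1⌋ = ⌊1519/41⌋ = 37
(the next term ⌊1519/41^2⌋ = 0, terminating the sum). Summing: v_41(1519!) = 37 = 37.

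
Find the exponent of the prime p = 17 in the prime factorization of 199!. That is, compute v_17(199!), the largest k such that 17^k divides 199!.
v_17(199!) = 11

Legendre's formula: v_p(n!) = Σ_{k ≥ 1} ⌊n / p^k⌋. For p = 17, n = 199, the terms are:
  ⌊199/17^1⌋ = ⌊199/17⌋ = 11
(the next term ⌊199/17^2⌋ = 0, terminating the sum). Summing: v_17(199!) = 11 = 11.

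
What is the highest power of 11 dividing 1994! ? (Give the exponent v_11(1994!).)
v_11(1994!) = 198

Legendre's formula: v_p(n!) = Σ_{k ≥ 1} ⌊n / p^k⌋. For p = 11, n = 1994, the terms are:
  ⌊1994/11^1⌋ = ⌊1994/11⌋ = 181
  ⌊1994/11^2⌋ = ⌊1994/121⌋ = 16
  ⌊1994/11^3⌋ = ⌊1994/1331⌋ = 1
(the next term ⌊1994/11^4⌋ = 0, terminating the sum). Summing: v_11(1994!) = 181 + 16 + 1 = 198.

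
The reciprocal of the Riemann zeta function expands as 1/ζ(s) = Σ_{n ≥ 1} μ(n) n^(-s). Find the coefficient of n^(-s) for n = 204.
μ(204) = 0

Factor n = 204 = 2^2 · 3 · 17. μ(n) = 0 if any exponent ≥ 2 (not squarefree); otherwise μ(n) = (−1)^{ω(n)} where ω(n) is the number of distinct prime factors. Applying: μ(204) = 0.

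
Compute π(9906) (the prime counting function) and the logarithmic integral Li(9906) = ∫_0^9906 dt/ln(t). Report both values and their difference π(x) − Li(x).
π(9906) = 1221;  Li(9906) ≈ 1235.93;  π(x) − Li(x) ≈ -14.93.

Direct count of primes ≤ 9906 gives π(9906) = 1221. Numerical evaluation of the logarithmic integral gives Li(9906) ≈ 1235.93. The difference π(x) − Li(x) ≈ -14.93 is typically negative for small/moderate x (Li(x) overestimates), though Littlewood's theorem shows this sign changes infinitely often.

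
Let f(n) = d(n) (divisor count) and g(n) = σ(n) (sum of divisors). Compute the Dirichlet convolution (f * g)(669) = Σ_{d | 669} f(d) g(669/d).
(d * σ)(669) = 1356

Divisors of 669: [1, 3, 223, 669]. For each d | 669:
  d = 1: d(1) · σ(669/1) = 1 · 896 = 896
  d = 3: d(3) · σ(669/3) = 2 · 224 = 448
  d = 223: d(223) · σ(669/223) = 2 · 4 = 8
  d = 669: d(669) · σ(669/669) = 4 · 1 = 4
Summing: (d * σ)(669) = 896 + 448 + 8 + 4 = 1356.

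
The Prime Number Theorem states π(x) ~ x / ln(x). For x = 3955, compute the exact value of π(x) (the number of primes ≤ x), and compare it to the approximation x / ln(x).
π(3955) = 548;  x/ln(x) ≈ 477.50;  relative error ≈ 12.87%.

Directly count primes up to 3955: π(3955) = 548. The PNT approximation gives 3955/ln(3955) ≈ 3955/8.28274 ≈ 477.50. Relative error (π(x) − x/ln(x)) / π(x) ≈ 12.87%; the approximation is known to undercount slightly (Li(x) is a better estimate).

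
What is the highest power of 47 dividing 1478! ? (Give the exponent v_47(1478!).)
v_47(1478!) = 31

Legendre's formula: v_p(n!) = Σ_{k ≥ 1} ⌊n / p^k⌋. For p = 47, n = 1478, the terms are:
  ⌊1478/47^1⌋ = ⌊1478/47⌋ = 31
(the next term ⌊1478/47^2⌋ = 0, terminating the sum). Summing: v_47(1478!) = 31 = 31.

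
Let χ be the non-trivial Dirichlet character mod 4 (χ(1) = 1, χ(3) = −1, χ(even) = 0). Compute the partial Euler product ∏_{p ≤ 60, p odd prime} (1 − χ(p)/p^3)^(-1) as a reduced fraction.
∏ = 33892950142980005397598438491456695728452775811/34979163586504081013297614880240795412263337984

The odd primes p ≤ 60 are [3, 5, 7, 11, 13, 17, 19, 23, 29, 31, 37, 41, 43, 47, 53, 59]. For each, χ(p) = 1 if p ≡ 1 mod 4, χ(p) = −1 if p ≡ 3 mod 4. Taking (1 − χ(p)/p^3)^(-1) = p^3/(p^3 − χ(p)): (1 − (-1)/3^3)^(-1) · (1 − (1)/5^3)^(-1) · (1 − (-1)/7^3)^(-1) · (1 − (-1)/11^3)^(-1) · (1 − (1)/13^3)^(-1) · (1 − (1)/17^3)^(-1) · (1 − (-1)/19^3)^(-1) · (1 − (-1)/23^3)^(-1) · (1 − (1)/29^3)^(-1) · (1 − (-1)/31^3)^(-1) · (1 − (1)/37^3)^(-1) · (1 − (1)/41^3)^(-1) · (1 − (-1)/43^3)^(-1) · (1 − (-1)/47^3)^(-1) · (1 − (1)/53^3)^(-1) · (1 − (-1)/59^3)^(-1) = 33892950142980005397598438491456695728452775811/34979163586504081013297614880240795412263337984.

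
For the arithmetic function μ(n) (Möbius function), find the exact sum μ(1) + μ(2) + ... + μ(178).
Σ_{n ≤ 178} μ(n) = -2

Compute μ(n) for each 1 ≤ n ≤ 178: μ(1) = 1, μ(2) = -1, μ(3) = -1, μ(4) = 0, μ(5) = -1, μ(6) = 1, μ(7) = -1, μ(8) = 0, μ(9) = 0, μ(10) = 1, μ(11) = -1, μ(12) = 0, μ(13) = -1, μ(14) = 1, μ(15) = 1, μ(16) = 0, μ(17) = -1, μ(18) = 0, μ(19) = -1, μ(20) = 0, μ(21) = 1, μ(22) = 1, μ(23) = -1, μ(24) = 0, μ(25) = 0, μ(26) = 1, μ(27) = 0, μ(28) = 0, μ(29) = -1, μ(30) = -1, μ(31) = -1, μ(32) = 0, μ(33) = 1, μ(34) = 1, μ(35) = 1, μ(36) = 0, μ(37) = -1, μ(38) = 1, μ(39) = 1, μ(40) = 0, μ(41) = -1, μ(42) = -1, μ(43) = -1, μ(44) = 0, μ(45) = 0, μ(46) = 1, μ(47) = -1, μ(48) = 0, μ(49) = 0, μ(50) = 0, μ(51) = 1, μ(52) = 0, μ(53) = -1, μ(54) = 0, μ(55) = 1, μ(56) = 0, μ(57) = 1, μ(58) = 1, μ(59) = -1, μ(60) = 0, μ(61) = -1, μ(62) = 1, μ(63) = 0, μ(64) = 0, μ(65) = 1, μ(66) = -1, μ(67) = -1, μ(68) = 0, μ(69) = 1, μ(70) = -1, μ(71) = -1, μ(72) = 0, μ(73) = -1, μ(74) = 1, μ(75) = 0, μ(76) = 0, μ(77) = 1, μ(78) = -1, μ(79) = -1, μ(80) = 0, μ(81) = 0, μ(82) = 1, μ(83) = -1, μ(84) = 0, μ(85) = 1, μ(86) = 1, μ(87) = 1, μ(88) = 0, μ(89) = -1, μ(90) = 0, μ(91) = 1, μ(92) = 0, μ(93) = 1, μ(94) = 1, μ(95) = 1, μ(96) = 0, μ(97) = -1, μ(98) = 0, μ(99) = 0, μ(100) = 0, μ(101) = -1, μ(102) = -1, μ(103) = -1, μ(104) = 0, μ(105) = -1, μ(106) = 1, μ(107) = -1, μ(108) = 0, μ(109) = -1, μ(110) = -1, μ(111) = 1, μ(112) = 0, μ(113) = -1, μ(114) = -1, μ(115) = 1, μ(116) = 0, μ(117) = 0, μ(118) = 1, μ(119) = 1, μ(120) = 0, μ(121) = 0, μ(122) = 1, μ(123) = 1, μ(124) = 0, μ(125) = 0, μ(126) = 0, μ(127) = -1, μ(128) = 0, μ(129) = 1, μ(130) = -1, μ(131) = -1, μ(132) = 0, μ(133) = 1, μ(134) = 1, μ(135) = 0, μ(136) = 0, μ(137) = -1, μ(138) = -1, μ(139) = -1, μ(140) = 0, μ(141) = 1, μ(142) = 1, μ(143) = 1, μ(144) = 0, μ(145) = 1, μ(146) = 1, μ(147) = 0, μ(148) = 0, μ(149) = -1, μ(150) = 0, μ(151) = -1, μ(152) = 0, μ(153) = 0, μ(154) = -1, μ(155) = 1, μ(156) = 0, μ(157) = -1, μ(158) = 1, μ(159) = 1, μ(160) = 0, μ(161) = 1, μ(162) = 0, μ(163) = -1, μ(164) = 0, μ(165) = -1, μ(166) = 1, μ(167) = -1, μ(168) = 0, μ(169) = 0, μ(170) = -1, μ(171) = 0, μ(172) = 0, μ(173) = -1, μ(174) = -1, μ(175) = 0, μ(176) = 0, μ(177) = 1, μ(178) = 1. Summing all 178 values: -2. (Mertens function M(x) = Σ_{n ≤ x} μ(n); on average M(x) should be small (PNT ⟺ M(x) = o(x)).)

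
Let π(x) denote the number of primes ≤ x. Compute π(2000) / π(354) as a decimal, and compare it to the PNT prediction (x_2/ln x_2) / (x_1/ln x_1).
π(2000)/π(354) = 303/71 ≈ 4.2676;  PNT prediction ≈ 4.3626.

π(354) = 71 and π(2000) = 303, so π(2000)/π(354) ≈ 4.2676. The PNT-predicted ratio is (2000/ln(2000)) / (354/ln(354)) ≈ 4.3626. The two agree to within a few percent, as expected.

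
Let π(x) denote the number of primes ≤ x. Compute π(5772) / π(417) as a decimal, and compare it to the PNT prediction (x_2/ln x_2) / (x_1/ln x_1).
π(5772)/π(417) = 757/80 ≈ 9.4625;  PNT prediction ≈ 9.6421.

π(417) = 80 and π(5772) = 757, so π(5772)/π(417) ≈ 9.4625. The PNT-predicted ratio is (5772/ln(5772)) / (417/ln(417)) ≈ 9.6421. The two agree to within a few percent, as expected.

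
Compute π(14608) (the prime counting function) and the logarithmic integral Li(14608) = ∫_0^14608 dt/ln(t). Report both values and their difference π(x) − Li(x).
π(14608) = 1710;  Li(14608) ≈ 1735.80;  π(x) − Li(x) ≈ -25.80.

Direct count of primes ≤ 14608 gives π(14608) = 1710. Numerical evaluation of the logarithmic integral gives Li(14608) ≈ 1735.80. The difference π(x) − Li(x) ≈ -25.80 is typically negative for small/moderate x (Li(x) overestimates), though Littlewood's theorem shows this sign changes infinitely often.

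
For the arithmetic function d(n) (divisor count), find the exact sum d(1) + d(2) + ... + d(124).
Σ_{n ≤ 124} d(n) = 619

Compute d(n) for each 1 ≤ n ≤ 124: d(1) = 1, d(2) = 2, d(3) = 2, d(4) = 3, d(5) = 2, d(6) = 4, d(7) = 2, d(8) = 4, d(9) = 3, d(10) = 4, d(11) = 2, d(12) = 6, d(13) = 2, d(14) = 4, d(15) = 4, d(16) = 5, d(17) = 2, d(18) = 6, d(19) = 2, d(20) = 6, d(21) = 4, d(22) = 4, d(23) = 2, d(24) = 8, d(25) = 3, d(26) = 4, d(27) = 4, d(28) = 6, d(29) = 2, d(30) = 8, d(31) = 2, d(32) = 6, d(33) = 4, d(34) = 4, d(35) = 4, d(36) = 9, d(37) = 2, d(38) = 4, d(39) = 4, d(40) = 8, d(41) = 2, d(42) = 8, d(43) = 2, d(44) = 6, d(45) = 6, d(46) = 4, d(47) = 2, d(48) = 10, d(49) = 3, d(50) = 6, d(51) = 4, d(52) = 6, d(53) = 2, d(54) = 8, d(55) = 4, d(56) = 8, d(57) = 4, d(58) = 4, d(59) = 2, d(60) = 12, d(61) = 2, d(62) = 4, d(63) = 6, d(64) = 7, d(65) = 4, d(66) = 8, d(67) = 2, d(68) = 6, d(69) = 4, d(70) = 8, d(71) = 2, d(72) = 12, d(73) = 2, d(74) = 4, d(75) = 6, d(76) = 6, d(77) = 4, d(78) = 8, d(79) = 2, d(80) = 10, d(81) = 5, d(82) = 4, d(83) = 2, d(84) = 12, d(85) = 4, d(86) = 4, d(87) = 4, d(88) = 8, d(89) = 2, d(90) = 12, d(91) = 4, d(92) = 6, d(93) = 4, d(94) = 4, d(95) = 4, d(96) = 12, d(97) = 2, d(98) = 6, d(99) = 6, d(100) = 9, d(101) = 2, d(102) = 8, d(103) = 2, d(104) = 8, d(105) = 8, d(106) = 4, d(107) = 2, d(108) = 12, d(109) = 2, d(110) = 8, d(111) = 4, d(112) = 10, d(113) = 2, d(114) = 8, d(115) = 4, d(116) = 6, d(117) = 6, d(118) = 4, d(119) = 4, d(120) = 16, d(121) = 3, d(122) = 4, d(123) = 4, d(124) = 6. Summing all 124 values: 619. (Dirichlet's divisor formula: Σ_{n ≤ x} d(n) = x ln(x) + (2γ − 1) x + O(√x). For x = 124, the asymptotic estimate is ≈ 616.86.)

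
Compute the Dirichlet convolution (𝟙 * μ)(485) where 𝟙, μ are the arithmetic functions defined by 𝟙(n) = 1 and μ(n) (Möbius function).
(𝟙 * μ)(485) = 0

Divisors of 485: [1, 5, 97, 485]. For each d | 485:
  d = 1: 𝟙(1) · μ(485/1) = 1 · 1 = 1
  d = 5: 𝟙(5) · μ(485/5) = 1 · -1 = -1
  d = 97: 𝟙(97) · μ(485/97) = 1 · -1 = -1
  d = 485: 𝟙(485) · μ(485/485) = 1 · 1 = 1
Summing: (𝟙 * μ)(485) = 1 + -1 + -1 + 1 = 0.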